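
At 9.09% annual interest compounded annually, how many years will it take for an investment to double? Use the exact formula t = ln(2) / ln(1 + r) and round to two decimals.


Doubling condition: (1 + r)^t = 2
Take ln of both sides: t × ln(1 + r) = ln(2)
t = ln(2) / ln(1 + r)
t = 0.693147 / 0.087003
t = 7.97

t = ln(2) / ln(1 + r) = 7.97 years


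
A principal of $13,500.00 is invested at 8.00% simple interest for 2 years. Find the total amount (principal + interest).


Total amount formula: A = P(1 + rt) = P + P·r·t
Interest: I = P × r × t = $13,500.00 × 0.08 × 2 = $2,160.00
A = P + I = $13,500.00 + $2,160.00 = $15,660.00

A = P + I = P(1 + rt) = $15,660.00


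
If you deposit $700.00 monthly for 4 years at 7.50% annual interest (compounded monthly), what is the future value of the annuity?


Future value of an ordinary annuity: FV = PMT × ((1 + r)^n − 1) / r
Monthly rate r = 0.075/12 = 0.00625, n = 48
FV = $700.00 × ((1 + 0.075/12)^48 − 1) / (0.075/12)
FV = $700.00 × 55.775864
FV = $39,043.10

FV = PMT × ((1+r)^n - 1)/r = $39,043.10


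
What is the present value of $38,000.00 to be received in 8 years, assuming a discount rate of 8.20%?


Present value formula: PV = FV / (1 + r)^t
PV = $38,000.00 / (1 + 0.082)^8
PV = $38,000.00 / 1.8785298
PV = $20,228.59

PV = FV / (1 + r)^t = $20,228.59


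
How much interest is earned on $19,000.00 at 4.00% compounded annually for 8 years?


Compound interest earned = final amount − principal.
A = P(1 + r/n)^(nt) = $19,000.00 × (1 + 0.04/1)^(1 × 8) = $26,002.81
Interest = A − P = $26,002.81 − $19,000.00 = $7,002.81

Interest = A - P = $7,002.81


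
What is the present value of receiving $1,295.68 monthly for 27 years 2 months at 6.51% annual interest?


Present value of an ordinary annuity: PV = PMT × (1 − (1 + r)^(−n)) / r
Monthly rate r = 0.0651/12 = 0.005425, n = 326
PV = $1,295.68 × (1 − (1 + 0.0651/12)^(−326)) / (0.0651/12)
PV = $1,295.68 × 152.737795
PV = $197,899.31

PV = PMT × (1-(1+r)^(-n))/r = $197,899.31


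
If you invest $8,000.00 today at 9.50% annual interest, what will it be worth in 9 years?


Future value formula: FV = PV × (1 + r)^t
FV = $8,000.00 × (1 + 0.095)^9
FV = $8,000.00 × 2.2632216
FV = $18,105.77

FV = PV × (1 + r)^t = $18,105.77


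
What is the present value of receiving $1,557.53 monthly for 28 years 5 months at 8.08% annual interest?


Present value of an ordinary annuity: PV = PMT × (1 − (1 + r)^(−n)) / r
Monthly rate r = 0.0808/12 ≈ 0.00673333, n = 341
PV = $1,557.53 × (1 − (1 + 0.0808/12)^(−341)) / (0.0808/12)
PV = $1,557.53 × 133.450760
PV = $207,853.56

PV = PMT × (1-(1+r)^(-n))/r = $207,853.56


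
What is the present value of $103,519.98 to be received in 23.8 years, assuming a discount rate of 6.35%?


Present value formula: PV = FV / (1 + r)^t
PV = $103,519.98 / (1 + 0.0635)^23.8
PV = $103,519.98 / 4.328649
PV = $23,915.08

PV = FV / (1 + r)^t = $23,915.08


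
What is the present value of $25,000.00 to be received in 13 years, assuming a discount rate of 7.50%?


Present value formula: PV = FV / (1 + r)^t
PV = $25,000.00 / (1 + 0.075)^13
PV = $25,000.00 / 2.560413
PV = $9,764.05

PV = FV / (1 + r)^t = $9,764.05


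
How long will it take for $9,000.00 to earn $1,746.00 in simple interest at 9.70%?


Rearrange the simple interest formula for t:
I = P × r × t  ⇒  t = I / (P × r)
t = $1,746.00 / ($9,000.00 × 0.097)
t = 2

t = I/(P×r) = 2 years


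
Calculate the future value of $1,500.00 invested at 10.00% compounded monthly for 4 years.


Compound interest formula: A = P(1 + r/n)^(nt)
A = $1,500.00 × (1 + 0.1/12)^(12 × 4)
Growth factor: (1 + 0.1/12)^48 = 1.489354
A = $1,500.00 × 1.489354
A = $2,234.03

A = P(1 + r/n)^(nt) = $2,234.03


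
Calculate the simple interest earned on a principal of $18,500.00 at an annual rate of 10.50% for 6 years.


Simple interest formula: I = P × r × t
I = $18,500.00 × 0.105 × 6
I = $11,655.00

I = P × r × t = $11,655.00


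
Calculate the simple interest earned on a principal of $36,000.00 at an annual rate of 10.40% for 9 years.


Simple interest formula: I = P × r × t
I = $36,000.00 × 0.104 × 9
I = $33,696.00

I = P × r × t = $33,696.00


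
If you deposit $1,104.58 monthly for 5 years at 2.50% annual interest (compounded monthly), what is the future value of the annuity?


Future value of an ordinary annuity: FV = PMT × ((1 + r)^n − 1) / r
Monthly rate r = 0.025/12 ≈ 0.00208333, n = 60
FV = $1,104.58 × ((1 + 0.025/12)^60 − 1) / (0.025/12)
FV = $1,104.58 × 63.840539
FV = $70,516.98

FV = PMT × ((1+r)^n - 1)/r = $70,516.98


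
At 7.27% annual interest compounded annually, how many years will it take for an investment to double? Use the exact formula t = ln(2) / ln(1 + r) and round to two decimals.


Doubling condition: (1 + r)^t = 2
Take ln of both sides: t × ln(1 + r) = ln(2)
t = ln(2) / ln(1 + r)
t = 0.693147 / 0.070179
t = 9.88

t = ln(2) / ln(1 + r) = 9.88 years


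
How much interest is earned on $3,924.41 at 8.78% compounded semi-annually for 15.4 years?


Compound interest earned = final amount − principal.
A = P(1 + r/n)^(nt) = $3,924.41 × (1 + 0.0878/2)^(2 × 15.4) = $14,739.01
Interest = A − P = $14,739.01 − $3,924.41 = $10,814.60

Interest = A - P = $10,814.60


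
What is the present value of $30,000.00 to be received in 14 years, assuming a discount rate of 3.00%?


Present value formula: PV = FV / (1 + r)^t
PV = $30,000.00 / (1 + 0.03)^14
PV = $30,000.00 / 1.512590
PV = $19,833.53

PV = FV / (1 + r)^t = $19,833.53


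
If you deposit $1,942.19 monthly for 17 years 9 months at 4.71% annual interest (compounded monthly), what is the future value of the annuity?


Future value of an ordinary annuity: FV = PMT × ((1 + r)^n − 1) / r
Monthly rate r = 0.0471/12 = 0.003925, n = 213
FV = $1,942.19 × ((1 + 0.0471/12)^213 − 1) / (0.0471/12)
FV = $1,942.19 × 332.077777
FV = $644,958.14

FV = PMT × ((1+r)^n - 1)/r = $644,958.14


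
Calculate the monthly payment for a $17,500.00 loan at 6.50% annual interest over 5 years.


Loan payment formula: PMT = PV × r / (1 − (1 + r)^(−n))
Monthly rate r = 0.065/12 ≈ 0.00541667, n = 60 months
Denominator: 1 − (1 + 0.065/12)^(−60) = 0.276839
PMT = $17,500.00 × (0.065/12) / 0.276839
PMT = $342.41 per month

PMT = PV × r / (1-(1+r)^(-n)) = $342.41/month


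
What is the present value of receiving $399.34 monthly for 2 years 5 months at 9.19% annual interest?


Present value of an ordinary annuity: PV = PMT × (1 − (1 + r)^(−n)) / r
Monthly rate r = 0.0919/12 ≈ 0.00765833, n = 29
PV = $399.34 × (1 − (1 + 0.0919/12)^(−29)) / (0.0919/12)
PV = $399.34 × 25.916887
PV = $10,349.65

PV = PMT × (1-(1+r)^(-n))/r = $10,349.65


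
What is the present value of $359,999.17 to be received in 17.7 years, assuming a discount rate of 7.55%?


Present value formula: PV = FV / (1 + r)^t
PV = $359,999.17 / (1 + 0.0755)^17.7
PV = $359,999.17 / 3.626639
PV = $99,265.23

PV = FV / (1 + r)^t = $99,265.23


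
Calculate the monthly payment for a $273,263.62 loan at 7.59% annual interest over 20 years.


Loan payment formula: PMT = PV × r / (1 − (1 + r)^(−n))
Monthly rate r = 0.0759/12 = 0.006325, n = 240 months
Denominator: 1 − (1 + 0.0759/12)^(−240) = 0.779800
PMT = $273,263.62 × (0.0759/12) / 0.779800
PMT = $2,216.46 per month

PMT = PV × r / (1-(1+r)^(-n)) = $2,216.46/month


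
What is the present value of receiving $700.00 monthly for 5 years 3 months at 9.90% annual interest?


Present value of an ordinary annuity: PV = PMT × (1 − (1 + r)^(−n)) / r
Monthly rate r = 0.099/12 = 0.00825, n = 63
PV = $700.00 × (1 − (1 + 0.099/12)^(−63)) / (0.099/12)
PV = $700.00 × 48.977148
PV = $34,284.00

PV = PMT × (1-(1+r)^(-n))/r = $34,284.00


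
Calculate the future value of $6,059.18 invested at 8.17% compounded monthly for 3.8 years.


Compound interest formula: A = P(1 + r/n)^(nt)
A = $6,059.18 × (1 + 0.0817/12)^(12 × 3.8)
Growth factor: (1 + 0.0817/12)^45.6 = 1.362618
A = $6,059.18 × 1.362618
A = $8,256.35

A = P(1 + r/n)^(nt) = $8,256.35


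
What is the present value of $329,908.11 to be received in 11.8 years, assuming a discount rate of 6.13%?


Present value formula: PV = FV / (1 + r)^t
PV = $329,908.11 / (1 + 0.0613)^11.8
PV = $329,908.11 / 2.0178568
PV = $163,494.31

PV = FV / (1 + r)^t = $163,494.31


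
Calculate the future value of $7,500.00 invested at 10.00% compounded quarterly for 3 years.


Compound interest formula: A = P(1 + r/n)^(nt)
A = $7,500.00 × (1 + 0.1/4)^(4 × 3)
Growth factor: (1 + 0.1/4)^12 = 1.344889
A = $7,500.00 × 1.344889
A = $10,086.67

A = P(1 + r/n)^(nt) = $10,086.67


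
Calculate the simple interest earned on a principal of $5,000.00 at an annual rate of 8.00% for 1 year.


Simple interest formula: I = P × r × t
I = $5,000.00 × 0.08 × 1
I = $400.00

I = P × r × t = $400.00


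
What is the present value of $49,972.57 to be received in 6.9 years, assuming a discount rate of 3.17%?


Present value formula: PV = FV / (1 + r)^t
PV = $49,972.57 / (1 + 0.0317)^6.9
PV = $49,972.57 / 1.240277
PV = $40,291.46

PV = FV / (1 + r)^t = $40,291.46


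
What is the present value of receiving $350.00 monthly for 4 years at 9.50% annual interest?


Present value of an ordinary annuity: PV = PMT × (1 − (1 + r)^(−n)) / r
Monthly rate r = 0.095/12 ≈ 0.00791667, n = 48
PV = $350.00 × (1 − (1 + 0.095/12)^(−48)) / (0.095/12)
PV = $350.00 × 39.803947
PV = $13,931.38

PV = PMT × (1-(1+r)^(-n))/r = $13,931.38


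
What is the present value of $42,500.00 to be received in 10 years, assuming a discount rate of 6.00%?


Present value formula: PV = FV / (1 + r)^t
PV = $42,500.00 / (1 + 0.06)^10
PV = $42,500.00 / 1.7908477
PV = $23,731.78

PV = FV / (1 + r)^t = $23,731.78


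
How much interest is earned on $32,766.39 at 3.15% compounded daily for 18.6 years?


Compound interest earned = final amount − principal.
A = P(1 + r/n)^(nt) = $32,766.39 × (1 + 0.0315/365)^(365 × 18.6) = $58,866.84
Interest = A − P = $58,866.84 − $32,766.39 = $26,100.45

Interest = A - P = $26,100.45


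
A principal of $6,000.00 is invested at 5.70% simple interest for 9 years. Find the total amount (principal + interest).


Total amount formula: A = P(1 + rt) = P + P·r·t
Interest: I = P × r × t = $6,000.00 × 0.057 × 9 = $3,078.00
A = P + I = $6,000.00 + $3,078.00 = $9,078.00

A = P + I = P(1 + rt) = $9,078.00


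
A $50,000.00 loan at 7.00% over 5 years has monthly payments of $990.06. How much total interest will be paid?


Total paid over the life of the loan = PMT × n.
Total paid = $990.06 × 60 = $59,403.60
Total interest = total paid − principal = $59,403.60 − $50,000.00 = $9,403.60

Total interest = (PMT × n) - PV = $9,403.60


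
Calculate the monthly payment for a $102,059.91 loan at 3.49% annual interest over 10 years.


Loan payment formula: PMT = PV × r / (1 − (1 + r)^(−n))
Monthly rate r = 0.0349/12 ≈ 0.00290833, n = 120 months
Denominator: 1 − (1 + 0.0349/12)^(−120) = 0.294249
PMT = $102,059.91 × (0.0349/12) / 0.294249
PMT = $1,008.75 per month

PMT = PV × r / (1-(1+r)^(-n)) = $1,008.75/month


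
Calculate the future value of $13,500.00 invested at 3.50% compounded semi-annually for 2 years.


Compound interest formula: A = P(1 + r/n)^(nt)
A = $13,500.00 × (1 + 0.035/2)^(2 × 2)
Growth factor: (1 + 0.035/2)^4 = 1.071859
A = $13,500.00 × 1.071859
A = $14,470.10

A = P(1 + r/n)^(nt) = $14,470.10


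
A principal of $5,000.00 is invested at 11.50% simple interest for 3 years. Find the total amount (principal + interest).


Total amount formula: A = P(1 + rt) = P + P·r·t
Interest: I = P × r × t = $5,000.00 × 0.115 × 3 = $1,725.00
A = P + I = $5,000.00 + $1,725.00 = $6,725.00

A = P + I = P(1 + rt) = $6,725.00


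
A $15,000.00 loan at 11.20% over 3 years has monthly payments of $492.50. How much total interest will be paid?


Total paid over the life of the loan = PMT × n.
Total paid = $492.50 × 36 = $17,730.00
Total interest = total paid − principal = $17,730.00 − $15,000.00 = $2,730.00

Total interest = (PMT × n) - PV = $2,730.00


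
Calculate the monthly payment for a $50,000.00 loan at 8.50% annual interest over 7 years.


Loan payment formula: PMT = PV × r / (1 − (1 + r)^(−n))
Monthly rate r = 0.085/12 ≈ 0.00708333, n = 84 months
Denominator: 1 − (1 + 0.085/12)^(−84) = 0.447279
PMT = $50,000.00 × (0.085/12) / 0.447279
PMT = $791.82 per month

PMT = PV × r / (1-(1+r)^(-n)) = $791.82/month


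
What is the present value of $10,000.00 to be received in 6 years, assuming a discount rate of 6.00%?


Present value formula: PV = FV / (1 + r)^t
PV = $10,000.00 / (1 + 0.06)^6
PV = $10,000.00 / 1.418519
PV = $7,049.61

PV = FV / (1 + r)^t = $7,049.61


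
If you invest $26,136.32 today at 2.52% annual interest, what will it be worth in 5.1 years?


Future value formula: FV = PV × (1 + r)^t
FV = $26,136.32 × (1 + 0.0252)^5.1
FV = $26,136.32 × 1.1353345
FV = $29,673.47

FV = PV × (1 + r)^t = $29,673.47


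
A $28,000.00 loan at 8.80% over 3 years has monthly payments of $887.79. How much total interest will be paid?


Total paid over the life of the loan = PMT × n.
Total paid = $887.79 × 36 = $31,960.44
Total interest = total paid − principal = $31,960.44 − $28,000.00 = $3,960.44

Total interest = (PMT × n) - PV = $3,960.44


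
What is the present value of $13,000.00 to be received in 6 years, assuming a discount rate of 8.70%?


Present value formula: PV = FV / (1 + r)^t
PV = $13,000.00 / (1 + 0.087)^6
PV = $13,000.00 / 1.649595
PV = $7,880.72

PV = FV / (1 + r)^t = $7,880.72


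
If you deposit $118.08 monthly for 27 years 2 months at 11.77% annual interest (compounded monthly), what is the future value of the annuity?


Future value of an ordinary annuity: FV = PMT × ((1 + r)^n − 1) / r
Monthly rate r = 0.1177/12 ≈ 0.00980833, n = 326
FV = $118.08 × ((1 + 0.1177/12)^326 − 1) / (0.1177/12)
FV = $118.08 × 2354.465710
FV = $278,015.31

FV = PMT × ((1+r)^n - 1)/r = $278,015.31


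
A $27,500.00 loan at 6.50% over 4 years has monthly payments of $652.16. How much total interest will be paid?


Total paid over the life of the loan = PMT × n.
Total paid = $652.16 × 48 = $31,303.68
Total interest = total paid − principal = $31,303.68 − $27,500.00 = $3,803.68

Total interest = (PMT × n) - PV = $3,803.68


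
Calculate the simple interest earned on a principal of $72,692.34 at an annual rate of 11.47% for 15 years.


Simple interest formula: I = P × r × t
I = $72,692.34 × 0.1147 × 15
I = $125,067.17

I = P × r × t = $125,067.17


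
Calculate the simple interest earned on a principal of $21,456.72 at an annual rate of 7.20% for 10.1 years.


Simple interest formula: I = P × r × t
I = $21,456.72 × 0.072 × 10.1
I = $15,603.33

I = P × r × t = $15,603.33


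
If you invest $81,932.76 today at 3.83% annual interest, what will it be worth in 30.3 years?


Future value formula: FV = PV × (1 + r)^t
FV = $81,932.76 × (1 + 0.0383)^30.3
FV = $81,932.76 × 3.12307545
FV = $255,882.19

FV = PV × (1 + r)^t = $255,882.19


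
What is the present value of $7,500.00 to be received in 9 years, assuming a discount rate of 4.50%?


Present value formula: PV = FV / (1 + r)^t
PV = $7,500.00 / (1 + 0.045)^9
PV = $7,500.00 / 1.486095
PV = $5,046.78

PV = FV / (1 + r)^t = $5,046.78


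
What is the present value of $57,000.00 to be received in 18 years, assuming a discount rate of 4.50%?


Present value formula: PV = FV / (1 + r)^t
PV = $57,000.00 / (1 + 0.045)^18
PV = $57,000.00 / 2.208479
PV = $25,809.62

PV = FV / (1 + r)^t = $25,809.62


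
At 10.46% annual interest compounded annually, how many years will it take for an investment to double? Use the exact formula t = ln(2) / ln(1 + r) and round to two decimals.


Doubling condition: (1 + r)^t = 2
Take ln of both sides: t × ln(1 + r) = ln(2)
t = ln(2) / ln(1 + r)
t = 0.693147 / 0.099483
t = 6.97

t = ln(2) / ln(1 + r) = 6.97 years


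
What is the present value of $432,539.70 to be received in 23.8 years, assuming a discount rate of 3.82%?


Present value formula: PV = FV / (1 + r)^t
PV = $432,539.70 / (1 + 0.0382)^23.8
PV = $432,539.70 / 2.4405538
PV = $177,230.14

PV = FV / (1 + r)^t = $177,230.14


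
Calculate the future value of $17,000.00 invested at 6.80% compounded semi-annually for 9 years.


Compound interest formula: A = P(1 + r/n)^(nt)
A = $17,000.00 × (1 + 0.068/2)^(2 × 9)
Growth factor: (1 + 0.068/2)^18 = 1.825449
A = $17,000.00 × 1.825449
A = $31,032.63

A = P(1 + r/n)^(nt) = $31,032.63


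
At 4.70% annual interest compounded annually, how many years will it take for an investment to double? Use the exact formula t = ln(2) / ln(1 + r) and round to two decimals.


Doubling condition: (1 + r)^t = 2
Take ln of both sides: t × ln(1 + r) = ln(2)
t = ln(2) / ln(1 + r)
t = 0.693147 / 0.045929
t = 15.09

t = ln(2) / ln(1 + r) = 15.09 years


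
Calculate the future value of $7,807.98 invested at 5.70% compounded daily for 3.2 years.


Compound interest formula: A = P(1 + r/n)^(nt)
A = $7,807.98 × (1 + 0.057/365)^(365 × 3.2)
Growth factor: (1 + 0.057/365)^1168 = 1.200077
A = $7,807.98 × 1.200077
A = $9,370.18

A = P(1 + r/n)^(nt) = $9,370.18


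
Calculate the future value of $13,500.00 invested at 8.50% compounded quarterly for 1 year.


Compound interest formula: A = P(1 + r/n)^(nt)
A = $13,500.00 × (1 + 0.085/4)^(4 × 1)
Growth factor: (1 + 0.085/4)^4 = 1.087748
A = $13,500.00 × 1.087748
A = $14,684.60

A = P(1 + r/n)^(nt) = $14,684.60


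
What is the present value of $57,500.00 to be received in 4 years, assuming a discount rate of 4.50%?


Present value formula: PV = FV / (1 + r)^t
PV = $57,500.00 / (1 + 0.045)^4
PV = $57,500.00 / 1.1925186
PV = $48,217.28

PV = FV / (1 + r)^t = $48,217.28


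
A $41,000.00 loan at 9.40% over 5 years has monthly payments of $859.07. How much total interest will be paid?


Total paid over the life of the loan = PMT × n.
Total paid = $859.07 × 60 = $51,544.20
Total interest = total paid − principal = $51,544.20 − $41,000.00 = $10,544.20

Total interest = (PMT × n) - PV = $10,544.20


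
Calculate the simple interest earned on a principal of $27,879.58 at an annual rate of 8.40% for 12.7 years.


Simple interest formula: I = P × r × t
I = $27,879.58 × 0.084 × 12.7
I = $29,741.94

I = P × r × t = $29,741.94


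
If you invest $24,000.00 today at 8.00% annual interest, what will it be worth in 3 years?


Future value formula: FV = PV × (1 + r)^t
FV = $24,000.00 × (1 + 0.08)^3
FV = $24,000.00 × 1.259712
FV = $30,233.09

FV = PV × (1 + r)^t = $30,233.09


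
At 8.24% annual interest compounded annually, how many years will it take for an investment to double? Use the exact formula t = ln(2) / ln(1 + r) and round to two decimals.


Doubling condition: (1 + r)^t = 2
Take ln of both sides: t × ln(1 + r) = ln(2)
t = ln(2) / ln(1 + r)
t = 0.693147 / 0.079181
t = 8.75

t = ln(2) / ln(1 + r) = 8.75 years


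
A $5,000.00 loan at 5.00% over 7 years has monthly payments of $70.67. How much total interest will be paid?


Total paid over the life of the loan = PMT × n.
Total paid = $70.67 × 84 = $5,936.28
Total interest = total paid − principal = $5,936.28 − $5,000.00 = $936.28

Total interest = (PMT × n) - PV = $936.28


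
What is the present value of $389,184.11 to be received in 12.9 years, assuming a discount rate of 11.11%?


Present value formula: PV = FV / (1 + r)^t
PV = $389,184.11 / (1 + 0.1111)^12.9
PV = $389,184.11 / 3.8923833
PV = $99,986.07

PV = FV / (1 + r)^t = $99,986.07


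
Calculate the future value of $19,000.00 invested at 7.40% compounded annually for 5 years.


Compound interest formula: A = P(1 + r/n)^(nt)
A = $19,000.00 × (1 + 0.074/1)^(1 × 5)
Growth factor: (1 + 0.074/1)^5 = 1.428964
A = $19,000.00 × 1.428964
A = $27,150.32

A = P(1 + r/n)^(nt) = $27,150.32


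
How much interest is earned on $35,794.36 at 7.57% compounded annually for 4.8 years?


Compound interest earned = final amount − principal.
A = P(1 + r/n)^(nt) = $35,794.36 × (1 + 0.0757/1)^(1 × 4.8) = $50,808.01
Interest = A − P = $50,808.01 − $35,794.36 = $15,013.65

Interest = A - P = $15,013.65


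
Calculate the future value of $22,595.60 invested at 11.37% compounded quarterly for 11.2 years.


Compound interest formula: A = P(1 + r/n)^(nt)
A = $22,595.60 × (1 + 0.1137/4)^(4 × 11.2)
Growth factor: (1 + 0.1137/4)^44.8 = 3.5102142
A = $22,595.60 × 3.5102142
A = $79,315.40

A = P(1 + r/n)^(nt) = $79,315.40


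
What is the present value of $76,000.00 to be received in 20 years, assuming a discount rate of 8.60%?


Present value formula: PV = FV / (1 + r)^t
PV = $76,000.00 / (1 + 0.086)^20
PV = $76,000.00 / 5.207107
PV = $14,595.44

PV = FV / (1 + r)^t = $14,595.44


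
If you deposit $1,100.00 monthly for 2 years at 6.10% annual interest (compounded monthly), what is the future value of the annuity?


Future value of an ordinary annuity: FV = PMT × ((1 + r)^n − 1) / r
Monthly rate r = 0.061/12 ≈ 0.00508333, n = 24
FV = $1,100.00 × ((1 + 0.061/12)^24 − 1) / (0.061/12)
FV = $1,100.00 × 25.456725
FV = $28,002.40

FV = PMT × ((1+r)^n - 1)/r = $28,002.40


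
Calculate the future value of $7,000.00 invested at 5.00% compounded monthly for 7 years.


Compound interest formula: A = P(1 + r/n)^(nt)
A = $7,000.00 × (1 + 0.05/12)^(12 × 7)
Growth factor: (1 + 0.05/12)^84 = 1.418036
A = $7,000.00 × 1.418036
A = $9,926.25

A = P(1 + r/n)^(nt) = $9,926.25


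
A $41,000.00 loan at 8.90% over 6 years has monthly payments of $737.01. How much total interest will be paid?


Total paid over the life of the loan = PMT × n.
Total paid = $737.01 × 72 = $53,064.72
Total interest = total paid − principal = $53,064.72 − $41,000.00 = $12,064.72

Total interest = (PMT × n) - PV = $12,064.72


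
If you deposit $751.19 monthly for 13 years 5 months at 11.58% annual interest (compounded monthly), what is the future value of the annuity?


Future value of an ordinary annuity: FV = PMT × ((1 + r)^n − 1) / r
Monthly rate r = 0.1158/12 = 0.00965, n = 161
FV = $751.19 × ((1 + 0.1158/12)^161 − 1) / (0.1158/12)
FV = $751.19 × 382.757275
FV = $287,523.44

FV = PMT × ((1+r)^n - 1)/r = $287,523.44


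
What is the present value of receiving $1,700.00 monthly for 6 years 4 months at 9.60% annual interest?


Present value of an ordinary annuity: PV = PMT × (1 − (1 + r)^(−n)) / r
Monthly rate r = 0.096/12 = 0.008, n = 76
PV = $1,700.00 × (1 − (1 + 0.096/12)^(−76)) / (0.096/12)
PV = $1,700.00 × 56.780337
PV = $96,526.57

PV = PMT × (1-(1+r)^(-n))/r = $96,526.57


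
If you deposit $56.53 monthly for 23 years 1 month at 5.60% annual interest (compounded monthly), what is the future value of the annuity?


Future value of an ordinary annuity: FV = PMT × ((1 + r)^n − 1) / r
Monthly rate r = 0.056/12 ≈ 0.00466667, n = 277
FV = $56.53 × ((1 + 0.056/12)^277 − 1) / (0.056/12)
FV = $56.53 × 563.903759
FV = $31,877.48

FV = PMT × ((1+r)^n - 1)/r = $31,877.48


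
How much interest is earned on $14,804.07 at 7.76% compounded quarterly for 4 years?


Compound interest earned = final amount − principal.
A = P(1 + r/n)^(nt) = $14,804.07 × (1 + 0.0776/4)^(4 × 4) = $20,132.38
Interest = A − P = $20,132.38 − $14,804.07 = $5,328.31

Interest = A - P = $5,328.31


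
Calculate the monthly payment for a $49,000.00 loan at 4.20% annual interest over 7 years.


Loan payment formula: PMT = PV × r / (1 − (1 + r)^(−n))
Monthly rate r = 0.042/12 = 0.0035, n = 84 months
Denominator: 1 − (1 + 0.042/12)^(−84) = 0.254341
PMT = $49,000.00 × (0.042/12) / 0.254341
PMT = $674.29 per month

PMT = PV × r / (1-(1+r)^(-n)) = $674.29/month


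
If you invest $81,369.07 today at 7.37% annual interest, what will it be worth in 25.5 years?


Future value formula: FV = PV × (1 + r)^t
FV = $81,369.07 × (1 + 0.0737)^25.5
FV = $81,369.07 × 6.130774
FV = $498,855.38

FV = PV × (1 + r)^t = $498,855.38


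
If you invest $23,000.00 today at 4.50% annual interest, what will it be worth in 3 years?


Future value formula: FV = PV × (1 + r)^t
FV = $23,000.00 × (1 + 0.045)^3
FV = $23,000.00 × 1.141166
FV = $26,246.82

FV = PV × (1 + r)^t = $26,246.82


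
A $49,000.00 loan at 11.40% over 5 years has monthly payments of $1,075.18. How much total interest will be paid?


Total paid over the life of the loan = PMT × n.
Total paid = $1,075.18 × 60 = $64,510.80
Total interest = total paid − principal = $64,510.80 − $49,000.00 = $15,510.80

Total interest = (PMT × n) - PV = $15,510.80


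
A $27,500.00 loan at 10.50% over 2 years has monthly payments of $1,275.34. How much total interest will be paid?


Total paid over the life of the loan = PMT × n.
Total paid = $1,275.34 × 24 = $30,608.16
Total interest = total paid − principal = $30,608.16 − $27,500.00 = $3,108.16

Total interest = (PMT × n) - PV = $3,108.16


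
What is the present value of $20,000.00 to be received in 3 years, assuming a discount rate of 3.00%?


Present value formula: PV = FV / (1 + r)^t
PV = $20,000.00 / (1 + 0.03)^3
PV = $20,000.00 / 1.092727
PV = $18,302.83

PV = FV / (1 + r)^t = $18,302.83


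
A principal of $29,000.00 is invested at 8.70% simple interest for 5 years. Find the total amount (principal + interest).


Total amount formula: A = P(1 + rt) = P + P·r·t
Interest: I = P × r × t = $29,000.00 × 0.087 × 5 = $12,615.00
A = P + I = $29,000.00 + $12,615.00 = $41,615.00

A = P + I = P(1 + rt) = $41,615.00


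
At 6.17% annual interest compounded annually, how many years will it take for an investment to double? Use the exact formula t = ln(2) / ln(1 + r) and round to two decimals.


Doubling condition: (1 + r)^t = 2
Take ln of both sides: t × ln(1 + r) = ln(2)
t = ln(2) / ln(1 + r)
t = 0.693147 / 0.059871
t = 11.58

t = ln(2) / ln(1 + r) = 11.58 years


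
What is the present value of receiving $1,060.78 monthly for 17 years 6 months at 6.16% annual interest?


Present value of an ordinary annuity: PV = PMT × (1 − (1 + r)^(−n)) / r
Monthly rate r = 0.0616/12 ≈ 0.00513333, n = 210
PV = $1,060.78 × (1 − (1 + 0.0616/12)^(−210)) / (0.0616/12)
PV = $1,060.78 × 128.334745
PV = $136,134.93

PV = PMT × (1-(1+r)^(-n))/r = $136,134.93


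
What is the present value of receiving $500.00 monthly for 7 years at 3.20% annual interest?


Present value of an ordinary annuity: PV = PMT × (1 − (1 + r)^(−n)) / r
Monthly rate r = 0.032/12 ≈ 0.00266667, n = 84
PV = $500.00 × (1 − (1 + 0.032/12)^(−84)) / (0.032/12)
PV = $500.00 × 75.167447
PV = $37,583.72

PV = PMT × (1-(1+r)^(-n))/r = $37,583.72


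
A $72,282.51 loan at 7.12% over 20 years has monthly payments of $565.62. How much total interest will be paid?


Total paid over the life of the loan = PMT × n.
Total paid = $565.62 × 240 = $135,748.80
Total interest = total paid − principal = $135,748.80 − $72,282.51 = $63,466.29

Total interest = (PMT × n) - PV = $63,466.29


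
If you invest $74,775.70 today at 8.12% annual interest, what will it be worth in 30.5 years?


Future value formula: FV = PV × (1 + r)^t
FV = $74,775.70 × (1 + 0.0812)^30.5
FV = $74,775.70 × 10.817680
FV = $808,899.59

FV = PV × (1 + r)^t = $808,899.59


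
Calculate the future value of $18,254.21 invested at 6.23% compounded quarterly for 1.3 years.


Compound interest formula: A = P(1 + r/n)^(nt)
A = $18,254.21 × (1 + 0.0623/4)^(4 × 1.3)
Growth factor: (1 + 0.0623/4)^5.2 = 1.083683
A = $18,254.21 × 1.083683
A = $19,781.78

A = P(1 + r/n)^(nt) = $19,781.78


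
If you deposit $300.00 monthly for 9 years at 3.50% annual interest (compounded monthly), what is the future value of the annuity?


Future value of an ordinary annuity: FV = PMT × ((1 + r)^n − 1) / r
Monthly rate r = 0.035/12 ≈ 0.00291667, n = 108
FV = $300.00 × ((1 + 0.035/12)^108 − 1) / (0.035/12)
FV = $300.00 × 126.730702
FV = $38,019.21

FV = PMT × ((1+r)^n - 1)/r = $38,019.21


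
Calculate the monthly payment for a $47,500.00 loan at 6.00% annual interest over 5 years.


Loan payment formula: PMT = PV × r / (1 − (1 + r)^(−n))
Monthly rate r = 0.06/12 = 0.005, n = 60 months
Denominator: 1 − (1 + 0.06/12)^(−60) = 0.258628
PMT = $47,500.00 × (0.06/12) / 0.258628
PMT = $918.31 per month

PMT = PV × r / (1-(1+r)^(-n)) = $918.31/month


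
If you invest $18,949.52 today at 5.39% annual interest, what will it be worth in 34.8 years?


Future value formula: FV = PV × (1 + r)^t
FV = $18,949.52 × (1 + 0.0539)^34.8
FV = $18,949.52 × 6.214687
FV = $117,765.34

FV = PV × (1 + r)^t = $117,765.34


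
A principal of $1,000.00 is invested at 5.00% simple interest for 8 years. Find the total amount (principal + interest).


Total amount formula: A = P(1 + rt) = P + P·r·t
Interest: I = P × r × t = $1,000.00 × 0.05 × 8 = $400.00
A = P + I = $1,000.00 + $400.00 = $1,400.00

A = P + I = P(1 + rt) = $1,400.00


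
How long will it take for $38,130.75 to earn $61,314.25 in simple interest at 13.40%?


Rearrange the simple interest formula for t:
I = P × r × t  ⇒  t = I / (P × r)
t = $61,314.25 / ($38,130.75 × 0.134)
t = 12

t = I/(P×r) = 12 years


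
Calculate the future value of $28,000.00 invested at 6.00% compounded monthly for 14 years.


Compound interest formula: A = P(1 + r/n)^(nt)
A = $28,000.00 × (1 + 0.06/12)^(12 × 14)
Growth factor: (1 + 0.06/12)^168 = 2.311524
A = $28,000.00 × 2.311524
A = $64,722.67

A = P(1 + r/n)^(nt) = $64,722.67


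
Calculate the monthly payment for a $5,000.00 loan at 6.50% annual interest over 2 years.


Loan payment formula: PMT = PV × r / (1 − (1 + r)^(−n))
Monthly rate r = 0.065/12 ≈ 0.00541667, n = 24 months
Denominator: 1 − (1 + 0.065/12)^(−24) = 0.121596
PMT = $5,000.00 × (0.065/12) / 0.121596
PMT = $222.73 per month

PMT = PV × r / (1-(1+r)^(-n)) = $222.73/month


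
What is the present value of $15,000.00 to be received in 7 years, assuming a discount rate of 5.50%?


Present value formula: PV = FV / (1 + r)^t
PV = $15,000.00 / (1 + 0.055)^7
PV = $15,000.00 / 1.454679
PV = $10,311.55

PV = FV / (1 + r)^t = $10,311.55


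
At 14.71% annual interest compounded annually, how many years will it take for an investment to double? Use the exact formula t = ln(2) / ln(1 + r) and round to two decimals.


Doubling condition: (1 + r)^t = 2
Take ln of both sides: t × ln(1 + r) = ln(2)
t = ln(2) / ln(1 + r)
t = 0.693147 / 0.137237
t = 5.05

t = ln(2) / ln(1 + r) = 5.05 years


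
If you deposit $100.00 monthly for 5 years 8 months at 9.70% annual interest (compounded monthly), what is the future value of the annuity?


Future value of an ordinary annuity: FV = PMT × ((1 + r)^n − 1) / r
Monthly rate r = 0.097/12 ≈ 0.00808333, n = 68
FV = $100.00 × ((1 + 0.097/12)^68 − 1) / (0.097/12)
FV = $100.00 × 90.167128
FV = $9,016.71

FV = PMT × ((1+r)^n - 1)/r = $9,016.71


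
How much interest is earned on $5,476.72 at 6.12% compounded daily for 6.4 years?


Compound interest earned = final amount − principal.
A = P(1 + r/n)^(nt) = $5,476.72 × (1 + 0.0612/365)^(365 × 6.4) = $8,102.35
Interest = A − P = $8,102.35 − $5,476.72 = $2,625.63

Interest = A - P = $2,625.63


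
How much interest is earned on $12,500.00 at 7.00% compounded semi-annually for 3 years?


Compound interest earned = final amount − principal.
A = P(1 + r/n)^(nt) = $12,500.00 × (1 + 0.07/2)^(2 × 3) = $15,365.69
Interest = A − P = $15,365.69 − $12,500.00 = $2,865.69

Interest = A - P = $2,865.69


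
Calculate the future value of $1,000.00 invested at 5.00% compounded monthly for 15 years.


Compound interest formula: A = P(1 + r/n)^(nt)
A = $1,000.00 × (1 + 0.05/12)^(12 × 15)
Growth factor: (1 + 0.05/12)^180 = 2.113704
A = $1,000.00 × 2.113704
A = $2,113.70

A = P(1 + r/n)^(nt) = $2,113.70


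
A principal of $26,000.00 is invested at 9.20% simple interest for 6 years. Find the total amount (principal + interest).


Total amount formula: A = P(1 + rt) = P + P·r·t
Interest: I = P × r × t = $26,000.00 × 0.092 × 6 = $14,352.00
A = P + I = $26,000.00 + $14,352.00 = $40,352.00

A = P + I = P(1 + rt) = $40,352.00


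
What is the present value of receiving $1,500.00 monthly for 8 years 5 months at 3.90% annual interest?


Present value of an ordinary annuity: PV = PMT × (1 − (1 + r)^(−n)) / r
Monthly rate r = 0.039/12 = 0.00325, n = 101
PV = $1,500.00 × (1 − (1 + 0.039/12)^(−101)) / (0.039/12)
PV = $1,500.00 × 85.979577
PV = $128,969.37

PV = PMT × (1-(1+r)^(-n))/r = $128,969.37


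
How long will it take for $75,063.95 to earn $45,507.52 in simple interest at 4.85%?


Rearrange the simple interest formula for t:
I = P × r × t  ⇒  t = I / (P × r)
t = $45,507.52 / ($75,063.95 × 0.0485)
t = 12.5

t = I/(P×r) = 12.5 years


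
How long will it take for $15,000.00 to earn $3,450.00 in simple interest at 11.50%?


Rearrange the simple interest formula for t:
I = P × r × t  ⇒  t = I / (P × r)
t = $3,450.00 / ($15,000.00 × 0.115)
t = 2

t = I/(P×r) = 2 years


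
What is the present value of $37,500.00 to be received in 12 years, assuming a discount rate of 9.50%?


Present value formula: PV = FV / (1 + r)^t
PV = $37,500.00 / (1 + 0.095)^12
PV = $37,500.00 / 2.971457
PV = $12,620.07

PV = FV / (1 + r)^t = $12,620.07


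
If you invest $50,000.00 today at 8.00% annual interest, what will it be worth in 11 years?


Future value formula: FV = PV × (1 + r)^t
FV = $50,000.00 × (1 + 0.08)^11
FV = $50,000.00 × 2.331639
FV = $116,581.95

FV = PV × (1 + r)^t = $116,581.95


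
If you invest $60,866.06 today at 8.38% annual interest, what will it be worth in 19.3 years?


Future value formula: FV = PV × (1 + r)^t
FV = $60,866.06 × (1 + 0.0838)^19.3
FV = $60,866.06 × 4.72627003
FV = $287,669.44

FV = PV × (1 + r)^t = $287,669.44


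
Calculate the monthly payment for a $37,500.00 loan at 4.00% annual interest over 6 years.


Loan payment formula: PMT = PV × r / (1 − (1 + r)^(−n))
Monthly rate r = 0.04/12 ≈ 0.00333333, n = 72 months
Denominator: 1 − (1 + 0.04/12)^(−72) = 0.213058
PMT = $37,500.00 × (0.04/12) / 0.213058
PMT = $586.69 per month

PMT = PV × r / (1-(1+r)^(-n)) = $586.69/month


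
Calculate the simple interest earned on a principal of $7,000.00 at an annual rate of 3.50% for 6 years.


Simple interest formula: I = P × r × t
I = $7,000.00 × 0.035 × 6
I = $1,470.00

I = P × r × t = $1,470.00


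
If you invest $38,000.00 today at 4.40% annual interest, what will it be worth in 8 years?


Future value formula: FV = PV × (1 + r)^t
FV = $38,000.00 × (1 + 0.044)^8
FV = $38,000.00 × 1.411250
FV = $53,627.50

FV = PV × (1 + r)^t = $53,627.50


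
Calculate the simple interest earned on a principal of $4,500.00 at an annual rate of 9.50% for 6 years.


Simple interest formula: I = P × r × t
I = $4,500.00 × 0.095 × 6
I = $2,565.00

I = P × r × t = $2,565.00


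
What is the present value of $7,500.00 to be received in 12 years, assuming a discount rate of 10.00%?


Present value formula: PV = FV / (1 + r)^t
PV = $7,500.00 / (1 + 0.1)^12
PV = $7,500.00 / 3.138428
PV = $2,389.73

PV = FV / (1 + r)^t = $2,389.73


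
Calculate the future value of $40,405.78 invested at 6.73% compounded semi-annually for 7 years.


Compound interest formula: A = P(1 + r/n)^(nt)
A = $40,405.78 × (1 + 0.0673/2)^(2 × 7)
Growth factor: (1 + 0.0673/2)^14 = 1.589385
A = $40,405.78 × 1.589385
A = $64,220.34

A = P(1 + r/n)^(nt) = $64,220.34


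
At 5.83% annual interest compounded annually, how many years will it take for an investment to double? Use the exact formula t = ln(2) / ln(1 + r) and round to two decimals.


Doubling condition: (1 + r)^t = 2
Take ln of both sides: t × ln(1 + r) = ln(2)
t = ln(2) / ln(1 + r)
t = 0.693147 / 0.056664
t = 12.23

t = ln(2) / ln(1 + r) = 12.23 years


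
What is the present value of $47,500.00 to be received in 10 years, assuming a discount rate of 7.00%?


Present value formula: PV = FV / (1 + r)^t
PV = $47,500.00 / (1 + 0.07)^10
PV = $47,500.00 / 1.9671514
PV = $24,146.59

PV = FV / (1 + r)^t = $24,146.59


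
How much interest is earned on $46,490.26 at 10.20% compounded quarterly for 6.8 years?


Compound interest earned = final amount − principal.
A = P(1 + r/n)^(nt) = $46,490.26 × (1 + 0.102/4)^(4 × 6.8) = $92,217.23
Interest = A − P = $92,217.23 − $46,490.26 = $45,726.97

Interest = A - P = $45,726.97


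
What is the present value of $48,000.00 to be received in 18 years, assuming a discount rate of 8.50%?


Present value formula: PV = FV / (1 + r)^t
PV = $48,000.00 / (1 + 0.085)^18
PV = $48,000.00 / 4.342455
PV = $11,053.66

PV = FV / (1 + r)^t = $11,053.66


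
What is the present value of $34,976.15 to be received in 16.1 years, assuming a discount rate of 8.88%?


Present value formula: PV = FV / (1 + r)^t
PV = $34,976.15 / (1 + 0.0888)^16.1
PV = $34,976.15 / 3.934274
PV = $8,890.12

PV = FV / (1 + r)^t = $8,890.12


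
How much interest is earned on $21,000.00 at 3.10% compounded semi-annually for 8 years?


Compound interest earned = final amount − principal.
A = P(1 + r/n)^(nt) = $21,000.00 × (1 + 0.031/2)^(2 × 8) = $26,859.51
Interest = A − P = $26,859.51 − $21,000.00 = $5,859.51

Interest = A - P = $5,859.51


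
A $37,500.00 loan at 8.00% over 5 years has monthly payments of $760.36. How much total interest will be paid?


Total paid over the life of the loan = PMT × n.
Total paid = $760.36 × 60 = $45,621.60
Total interest = total paid − principal = $45,621.60 − $37,500.00 = $8,121.60

Total interest = (PMT × n) - PV = $8,121.60


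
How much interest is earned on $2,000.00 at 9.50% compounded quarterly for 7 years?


Compound interest earned = final amount − principal.
A = P(1 + r/n)^(nt) = $2,000.00 × (1 + 0.095/4)^(4 × 7) = $3,858.87
Interest = A − P = $3,858.87 − $2,000.00 = $1,858.87

Interest = A - P = $1,858.87


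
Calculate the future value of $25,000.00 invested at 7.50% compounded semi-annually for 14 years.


Compound interest formula: A = P(1 + r/n)^(nt)
A = $25,000.00 × (1 + 0.075/2)^(2 × 14)
Growth factor: (1 + 0.075/2)^28 = 2.80328305
A = $25,000.00 × 2.80328305
A = $70,082.08

A = P(1 + r/n)^(nt) = $70,082.08


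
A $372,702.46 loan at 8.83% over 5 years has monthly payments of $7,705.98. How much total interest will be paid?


Total paid over the life of the loan = PMT × n.
Total paid = $7,705.98 × 60 = $462,358.80
Total interest = total paid − principal = $462,358.80 − $372,702.46 = $89,656.34

Total interest = (PMT × n) - PV = $89,656.34


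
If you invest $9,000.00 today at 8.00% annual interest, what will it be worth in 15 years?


Future value formula: FV = PV × (1 + r)^t
FV = $9,000.00 × (1 + 0.08)^15
FV = $9,000.00 × 3.172169
FV = $28,549.52

FV = PV × (1 + r)^t = $28,549.52


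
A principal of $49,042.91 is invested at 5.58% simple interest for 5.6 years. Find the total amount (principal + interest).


Total amount formula: A = P(1 + rt) = P + P·r·t
Interest: I = P × r × t = $49,042.91 × 0.0558 × 5.6 = $15,324.93
A = P + I = $49,042.91 + $15,324.93 = $64,367.84

A = P + I = P(1 + rt) = $64,367.84


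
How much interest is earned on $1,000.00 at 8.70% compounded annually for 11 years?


Compound interest earned = final amount − principal.
A = P(1 + r/n)^(nt) = $1,000.00 × (1 + 0.087/1)^(1 × 11) = $2,503.37
Interest = A − P = $2,503.37 − $1,000.00 = $1,503.37

Interest = A - P = $1,503.37
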